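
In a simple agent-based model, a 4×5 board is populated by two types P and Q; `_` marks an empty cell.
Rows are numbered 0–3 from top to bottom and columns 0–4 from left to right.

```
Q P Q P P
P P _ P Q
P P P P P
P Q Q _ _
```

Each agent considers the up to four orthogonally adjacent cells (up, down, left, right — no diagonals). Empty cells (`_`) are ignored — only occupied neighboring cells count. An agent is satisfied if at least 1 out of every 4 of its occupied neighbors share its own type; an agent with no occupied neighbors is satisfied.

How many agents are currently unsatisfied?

3

(0,0)Q 0/2 not
(0,1)P 1/3 satisfied
(0,2)Q 0/2 not
(0,3)P 2/3 satisfied
(0,4)P 1/2 satisfied
(1,0)P 2/3 satisfied
(1,1)P 3/3 satisfied
(1,3)P 2/3 satisfied
(1,4)Q 0/3 not
(2,0)P 3/3 satisfied
(2,1)P 3/4 satisfied
(2,2)P 2/3 satisfied
(2,3)P 3/3 satisfied
(2,4)P 1/2 satisfied
(3,0)P 1/2 satisfied
(3,1)Q 1/3 satisfied
(3,2)Q 1/2 satisfied
Unsatisfied: (0,0), (0,2), (1,4) — 3 in total.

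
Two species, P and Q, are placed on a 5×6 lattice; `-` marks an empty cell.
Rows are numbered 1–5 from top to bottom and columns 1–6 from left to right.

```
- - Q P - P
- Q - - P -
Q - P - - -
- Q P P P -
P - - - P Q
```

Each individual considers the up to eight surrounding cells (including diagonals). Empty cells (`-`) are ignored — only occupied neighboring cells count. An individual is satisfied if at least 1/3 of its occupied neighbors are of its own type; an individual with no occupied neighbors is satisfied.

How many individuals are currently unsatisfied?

(1,3)Q 1/2 ✓
(1,4)P 1/2 ✓
(1,6)P 1/1 ✓
(2,2)Q 2/3 ✓
(2,5)P 2/2 ✓
(3,1)Q 2/2 ✓
(3,3)P 2/4 ✓
(4,2)Q 1/4 ✗
(4,3)P 2/3 ✓
(4,4)P 4/4 ✓
(4,5)P 2/3 ✓
(5,1)P 0/1 ✗
(5,5)P 2/3 ✓
(5,6)Q 0/2 ✗
Unsatisfied: (4,2), (5,1), (5,6) — 3 in total.

3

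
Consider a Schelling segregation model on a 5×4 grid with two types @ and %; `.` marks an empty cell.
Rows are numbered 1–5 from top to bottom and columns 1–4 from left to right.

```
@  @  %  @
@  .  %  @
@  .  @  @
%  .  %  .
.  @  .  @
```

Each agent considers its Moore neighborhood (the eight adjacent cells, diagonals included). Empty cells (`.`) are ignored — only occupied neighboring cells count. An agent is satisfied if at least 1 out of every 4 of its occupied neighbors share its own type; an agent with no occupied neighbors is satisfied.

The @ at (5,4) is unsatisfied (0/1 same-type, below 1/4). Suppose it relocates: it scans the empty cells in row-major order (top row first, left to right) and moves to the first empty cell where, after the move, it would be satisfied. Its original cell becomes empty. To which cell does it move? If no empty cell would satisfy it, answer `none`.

Vacating (5,4). Empty cells in order:
  (2,2): 5/7 same-type → satisfied — stop here.

(2,2)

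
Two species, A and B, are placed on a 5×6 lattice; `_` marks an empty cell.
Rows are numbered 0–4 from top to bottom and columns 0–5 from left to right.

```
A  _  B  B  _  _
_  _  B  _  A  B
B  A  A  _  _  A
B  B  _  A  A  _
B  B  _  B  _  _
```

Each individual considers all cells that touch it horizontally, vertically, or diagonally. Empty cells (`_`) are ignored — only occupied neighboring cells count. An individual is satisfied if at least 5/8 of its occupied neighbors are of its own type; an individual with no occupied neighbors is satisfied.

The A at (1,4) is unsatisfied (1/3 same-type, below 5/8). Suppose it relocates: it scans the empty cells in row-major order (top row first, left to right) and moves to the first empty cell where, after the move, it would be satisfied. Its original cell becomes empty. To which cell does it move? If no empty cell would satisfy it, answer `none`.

(1,0)

Vacating (1,4). Empty cells in order:
  (0,1): 1/3 same-type → still unsatisfied.
  (0,4): 0/2 same-type → still unsatisfied.
  (0,5): 0/1 same-type → still unsatisfied.
  (1,0): 2/3 same-type → satisfied — stop here.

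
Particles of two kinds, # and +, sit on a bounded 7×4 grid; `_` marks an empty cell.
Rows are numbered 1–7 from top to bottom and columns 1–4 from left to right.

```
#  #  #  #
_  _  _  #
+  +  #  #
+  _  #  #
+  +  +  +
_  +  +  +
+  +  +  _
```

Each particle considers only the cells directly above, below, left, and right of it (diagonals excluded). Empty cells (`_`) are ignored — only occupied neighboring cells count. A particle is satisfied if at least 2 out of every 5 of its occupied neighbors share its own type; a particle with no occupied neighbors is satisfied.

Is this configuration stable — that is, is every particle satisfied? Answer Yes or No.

Yes

Row 1: (1,1)# 1/1 satisfied · (1,2)# 2/2 satisfied · (1,3)# 2/2 satisfied · (1,4)# 2/2 satisfied
Row 2: (2,4)# 2/2 satisfied
Row 3: (3,1)+ 2/2 satisfied · (3,2)+ 1/2 satisfied · (3,3)# 2/3 satisfied · (3,4)# 3/3 satisfied
Row 4: (4,1)+ 2/2 satisfied · (4,3)# 2/3 satisfied · (4,4)# 2/3 satisfied
Row 5: (5,1)+ 2/2 satisfied · (5,2)+ 3/3 satisfied · (5,3)+ 3/4 satisfied · (5,4)+ 2/3 satisfied
Row 6: (6,2)+ 3/3 satisfied · (6,3)+ 4/4 satisfied · (6,4)+ 2/2 satisfied
Row 7: (7,1)+ 1/1 satisfied · (7,2)+ 3/3 satisfied · (7,3)+ 2/2 satisfied
All meet the threshold, so the configuration is stable.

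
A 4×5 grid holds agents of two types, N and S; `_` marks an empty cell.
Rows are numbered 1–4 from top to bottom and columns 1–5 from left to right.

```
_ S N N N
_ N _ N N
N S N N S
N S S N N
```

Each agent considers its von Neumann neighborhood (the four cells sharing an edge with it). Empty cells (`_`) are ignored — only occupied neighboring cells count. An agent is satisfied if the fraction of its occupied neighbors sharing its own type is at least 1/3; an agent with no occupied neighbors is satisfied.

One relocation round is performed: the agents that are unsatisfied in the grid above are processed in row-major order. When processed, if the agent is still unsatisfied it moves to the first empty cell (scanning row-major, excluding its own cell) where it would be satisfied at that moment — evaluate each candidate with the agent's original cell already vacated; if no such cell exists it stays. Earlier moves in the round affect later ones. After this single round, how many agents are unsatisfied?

Initially unsatisfied (in order): (1,2), (2,2), (3,2), (3,5).
  (1,2) → (1,1).
  (2,2) → (1,2).
  (3,2): now satisfied by earlier moves; stays.
  (3,5) → (2,1).
Resulting grid:
S N N N N
S _ _ N N
N S N N _
N S S N N
All satisfied now.

0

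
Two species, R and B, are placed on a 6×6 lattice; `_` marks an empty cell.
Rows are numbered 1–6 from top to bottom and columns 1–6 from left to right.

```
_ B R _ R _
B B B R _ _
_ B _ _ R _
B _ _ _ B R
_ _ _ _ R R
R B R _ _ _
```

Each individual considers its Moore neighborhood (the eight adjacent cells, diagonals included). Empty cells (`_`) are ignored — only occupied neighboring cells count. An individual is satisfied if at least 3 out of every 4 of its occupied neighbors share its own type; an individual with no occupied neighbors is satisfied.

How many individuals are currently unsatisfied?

9

Row 1: (1,2)B 3/4 satisfied · (1,3)R 1/4 not · (1,5)R 1/1 satisfied
Row 2: (2,1)B 3/3 satisfied · (2,2)B 4/5 satisfied · (2,3)B 3/5 not · (2,4)R 3/4 satisfied
Row 3: (3,2)B 4/4 satisfied · (3,5)R 2/3 not
Row 4: (4,1)B 1/1 satisfied · (4,5)B 0/4 not · (4,6)R 3/4 satisfied
Row 5: (5,5)R 2/3 not · (5,6)R 2/3 not
Row 6: (6,1)R 0/1 not · (6,2)B 0/2 not · (6,3)R 0/1 not
Unsatisfied: (1,3), (2,3), (3,5), (4,5), (5,5), (5,6), (6,1), (6,2), (6,3) — 9 in total.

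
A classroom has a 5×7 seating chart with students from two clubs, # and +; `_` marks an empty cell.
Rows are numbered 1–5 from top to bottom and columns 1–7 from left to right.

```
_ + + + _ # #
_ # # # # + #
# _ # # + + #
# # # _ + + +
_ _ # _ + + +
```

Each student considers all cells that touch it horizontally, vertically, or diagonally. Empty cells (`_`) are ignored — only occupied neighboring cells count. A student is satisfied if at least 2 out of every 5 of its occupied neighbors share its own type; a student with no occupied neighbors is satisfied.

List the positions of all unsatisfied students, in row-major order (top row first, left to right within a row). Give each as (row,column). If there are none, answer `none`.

(1,2), (1,4), (2,6), (3,7)

Row 1: (1,2)+ 1/3 unhappy · (1,3)+ 2/5 ok · (1,4)+ 1/4 unhappy · (1,6)# 3/4 ok · (1,7)# 2/3 ok
Row 2: (2,2)# 3/5 ok · (2,3)# 4/7 ok · (2,4)# 4/7 ok · (2,5)# 3/7 ok · (2,6)+ 2/7 unhappy · (2,7)# 3/5 ok
Row 3: (3,1)# 3/3 ok · (3,3)# 6/6 ok · (3,4)# 5/7 ok · (3,5)+ 4/7 ok · (3,6)+ 5/8 ok · (3,7)# 1/5 unhappy
Row 4: (4,1)# 2/2 ok · (4,2)# 5/5 ok · (4,3)# 4/4 ok · (4,5)+ 5/6 ok · (4,6)+ 7/8 ok · (4,7)+ 4/5 ok
Row 5: (5,3)# 2/2 ok · (5,5)+ 3/3 ok · (5,6)+ 5/5 ok · (5,7)+ 3/3 ok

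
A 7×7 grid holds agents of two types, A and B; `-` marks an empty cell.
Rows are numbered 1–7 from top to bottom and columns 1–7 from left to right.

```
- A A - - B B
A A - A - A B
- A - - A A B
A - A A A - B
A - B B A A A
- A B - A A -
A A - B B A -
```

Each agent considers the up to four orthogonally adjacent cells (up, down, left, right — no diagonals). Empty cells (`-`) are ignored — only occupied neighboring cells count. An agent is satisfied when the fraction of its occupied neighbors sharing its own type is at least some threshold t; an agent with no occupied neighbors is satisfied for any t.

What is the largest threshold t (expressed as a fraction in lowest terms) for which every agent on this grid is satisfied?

1/3

(1,2)A 2/2
(1,3)A 1/1
(1,6)B 1/2
(1,7)B 2/2
(2,1)A 1/1
(2,2)A 3/3
(2,4)A — no occupied neighbors
(2,6)A 1/3
(2,7)B 2/3
(3,2)A 1/1
(3,5)A 2/2
(3,6)A 2/3
(3,7)B 2/3
(4,1)A 1/1
(4,3)A 1/2
(4,4)A 2/3
(4,5)A 3/3
(4,7)B 1/2
(5,1)A 1/1
(5,3)B 2/3
(5,4)B 1/3
(5,5)A 3/4
(5,6)A 3/3
(5,7)A 1/2
(6,2)A 1/2
(6,3)B 1/2
(6,5)A 2/3
(6,6)A 3/3
(7,1)A 1/1
(7,2)A 2/2
(7,4)B 1/1
(7,5)B 1/3
(7,6)A 1/2
The smallest same-type fraction is 1/3 at (2,6), which reduces to 1/3. Any threshold above that leaves this agent unsatisfied.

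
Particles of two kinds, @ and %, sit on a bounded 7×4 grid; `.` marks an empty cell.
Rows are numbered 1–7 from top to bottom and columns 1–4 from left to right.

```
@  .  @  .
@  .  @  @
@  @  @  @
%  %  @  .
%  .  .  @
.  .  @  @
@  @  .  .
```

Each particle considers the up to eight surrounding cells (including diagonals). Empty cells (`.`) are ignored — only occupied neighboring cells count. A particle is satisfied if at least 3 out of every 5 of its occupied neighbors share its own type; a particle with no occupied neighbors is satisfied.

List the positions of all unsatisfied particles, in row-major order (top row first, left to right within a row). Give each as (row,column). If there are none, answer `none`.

Row 1: (1,1)@ 1/1 ok · (1,3)@ 2/2 ok
Row 2: (2,1)@ 3/3 ok · (2,3)@ 5/5 ok · (2,4)@ 4/4 ok
Row 3: (3,1)@ 2/4 unhappy · (3,2)@ 5/7 ok · (3,3)@ 5/6 ok · (3,4)@ 4/4 ok
Row 4: (4,1)% 2/4 unhappy · (4,2)% 2/6 unhappy · (4,3)@ 4/5 ok
Row 5: (5,1)% 2/2 ok · (5,4)@ 3/3 ok
Row 6: (6,3)@ 3/3 ok · (6,4)@ 2/2 ok
Row 7: (7,1)@ 1/1 ok · (7,2)@ 2/2 ok

(3,1), (4,1), (4,2)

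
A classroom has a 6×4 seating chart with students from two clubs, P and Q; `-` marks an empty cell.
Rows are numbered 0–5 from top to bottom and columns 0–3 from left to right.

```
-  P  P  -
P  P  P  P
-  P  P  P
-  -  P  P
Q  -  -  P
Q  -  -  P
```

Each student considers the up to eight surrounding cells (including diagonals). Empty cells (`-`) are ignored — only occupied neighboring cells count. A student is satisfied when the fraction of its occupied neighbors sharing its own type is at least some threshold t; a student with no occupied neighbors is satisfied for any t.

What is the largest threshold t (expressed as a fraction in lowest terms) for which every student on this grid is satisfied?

1/1

Row 0: (0,1)P 4/4 · (0,2)P 4/4
Row 1: (1,0)P 3/3 · (1,1)P 6/6 · (1,2)P 7/7 · (1,3)P 4/4
Row 2: (2,1)P 5/5 · (2,2)P 7/7 · (2,3)P 5/5
Row 3: (3,2)P 5/5 · (3,3)P 4/4
Row 4: (4,0)Q 1/1 · (4,3)P 3/3
Row 5: (5,0)Q 1/1 · (5,3)P 1/1
The smallest same-type fraction is 4/4 at (0,1), which reduces to 1/1. Any threshold above that leaves this student unsatisfied.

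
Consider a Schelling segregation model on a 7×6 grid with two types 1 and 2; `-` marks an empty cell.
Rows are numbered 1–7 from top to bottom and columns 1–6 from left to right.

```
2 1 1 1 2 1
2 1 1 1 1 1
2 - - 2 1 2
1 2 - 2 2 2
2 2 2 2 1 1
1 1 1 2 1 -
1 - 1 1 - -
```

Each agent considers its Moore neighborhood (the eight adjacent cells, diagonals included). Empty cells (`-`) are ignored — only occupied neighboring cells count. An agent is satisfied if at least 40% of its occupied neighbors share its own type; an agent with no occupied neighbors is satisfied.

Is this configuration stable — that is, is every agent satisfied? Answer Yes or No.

No

(1,1)2 1/3 ✗
(1,2)1 3/5 ✓
(1,3)1 5/5 ✓
(1,4)1 4/5 ✓
(1,5)2 0/5 ✗
(1,6)1 2/3 ✓
(2,1)2 2/4 ✓
(2,2)1 3/6 ✓
(2,3)1 5/6 ✓
(2,4)1 5/7 ✓
(2,5)1 5/8 ✓
(2,6)1 3/5 ✓
(3,1)2 2/4 ✓
(3,4)2 2/6 ✗
(3,5)1 3/8 ✗
(3,6)2 2/5 ✓
(4,1)1 0/4 ✗
(4,2)2 4/5 ✓
(4,4)2 4/6 ✓
(4,5)2 5/8 ✓
(4,6)2 2/5 ✓
(5,1)2 2/5 ✓
(5,2)2 3/7 ✓
(5,3)2 5/7 ✓
(5,4)2 4/7 ✓
(5,5)1 2/7 ✗
(5,6)1 2/4 ✓
(6,1)1 2/4 ✓
(6,2)1 4/7 ✓
(6,3)1 3/7 ✓
(6,4)2 2/7 ✗
(6,5)1 3/5 ✓
(7,1)1 2/2 ✓
(7,3)1 3/4 ✓
(7,4)1 3/4 ✓
For instance (1,1) has only 1/3 same-type neighbors, below 2/5.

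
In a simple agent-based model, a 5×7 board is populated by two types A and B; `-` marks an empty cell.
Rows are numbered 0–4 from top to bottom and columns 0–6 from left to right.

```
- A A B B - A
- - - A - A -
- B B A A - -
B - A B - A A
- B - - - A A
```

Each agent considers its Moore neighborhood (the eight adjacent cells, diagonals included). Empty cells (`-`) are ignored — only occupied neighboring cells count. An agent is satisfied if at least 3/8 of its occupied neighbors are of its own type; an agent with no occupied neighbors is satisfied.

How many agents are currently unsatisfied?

4

(0,1)A 1/1 satisfied
(0,2)A 2/3 satisfied
(0,3)B 1/3 not
(0,4)B 1/3 not
(0,6)A 1/1 satisfied
(1,3)A 3/6 satisfied
(1,5)A 2/3 satisfied
(2,1)B 2/3 satisfied
(2,2)B 2/5 satisfied
(2,3)A 3/5 satisfied
(2,4)A 4/5 satisfied
(3,0)B 2/2 satisfied
(3,2)A 1/5 not
(3,3)B 1/4 not
(3,5)A 4/4 satisfied
(3,6)A 3/3 satisfied
(4,1)B 1/2 satisfied
(4,5)A 3/3 satisfied
(4,6)A 3/3 satisfied
Unsatisfied: (0,3), (0,4), (3,2), (3,3) — 4 in total.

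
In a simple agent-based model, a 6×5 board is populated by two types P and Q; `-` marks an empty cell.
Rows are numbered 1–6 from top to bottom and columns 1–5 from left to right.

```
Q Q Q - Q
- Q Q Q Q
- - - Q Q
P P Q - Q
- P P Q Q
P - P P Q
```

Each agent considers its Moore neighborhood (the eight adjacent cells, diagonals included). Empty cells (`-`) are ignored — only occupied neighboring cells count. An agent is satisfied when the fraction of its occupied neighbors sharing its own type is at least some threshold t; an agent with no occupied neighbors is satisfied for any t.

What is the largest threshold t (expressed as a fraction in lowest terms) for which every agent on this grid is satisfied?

2/5

(1,1)Q 2/2
(1,2)Q 4/4
(1,3)Q 4/4
(1,5)Q 2/2
(2,2)Q 4/4
(2,3)Q 5/5
(2,4)Q 6/6
(2,5)Q 4/4
(3,4)Q 6/6
(3,5)Q 4/4
(4,1)P 2/2
(4,2)P 3/4
(4,3)Q 2/5
(4,5)Q 4/4
(5,2)P 5/6
(5,3)P 4/6
(5,4)Q 4/7
(5,5)Q 3/4
(6,1)P 1/1
(6,3)P 3/4
(6,4)P 2/5
(6,5)Q 2/3
The smallest same-type fraction is 2/5 at (4,3), which reduces to 2/5. Any threshold above that leaves this agent unsatisfied.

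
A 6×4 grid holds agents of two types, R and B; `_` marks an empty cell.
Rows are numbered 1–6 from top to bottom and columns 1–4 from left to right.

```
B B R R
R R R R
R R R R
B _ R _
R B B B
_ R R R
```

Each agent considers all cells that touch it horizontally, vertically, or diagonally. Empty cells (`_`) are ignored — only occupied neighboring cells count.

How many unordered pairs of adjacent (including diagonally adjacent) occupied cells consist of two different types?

Scan each occupied cell's neighbors to the right and below (and the two forward diagonals) so each pair is counted once.
From row 1: 6 unlike of 13 pairs (running 6/13).
From row 2: 0 unlike of 13 pairs (running 6/26).
From row 3: 2 unlike of 8 pairs (running 8/34).
From row 4: 4 unlike of 5 pairs (running 12/39).
From row 5: 8 unlike of 11 pairs (running 20/50).
From row 6: 0 unlike of 2 pairs (running 20/52).
Total adjacent occupied pairs: 52; unlike-type pairs: 20.

20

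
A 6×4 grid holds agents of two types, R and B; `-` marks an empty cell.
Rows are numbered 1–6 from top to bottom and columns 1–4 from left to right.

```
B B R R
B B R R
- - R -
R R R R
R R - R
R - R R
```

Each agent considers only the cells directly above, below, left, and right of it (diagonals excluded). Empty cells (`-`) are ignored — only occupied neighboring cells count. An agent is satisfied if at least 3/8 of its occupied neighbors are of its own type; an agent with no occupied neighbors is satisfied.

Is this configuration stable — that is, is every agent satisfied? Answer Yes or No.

Yes

(1,1)B 2/2 ✓
(1,2)B 2/3 ✓
(1,3)R 2/3 ✓
(1,4)R 2/2 ✓
(2,1)B 2/2 ✓
(2,2)B 2/3 ✓
(2,3)R 3/4 ✓
(2,4)R 2/2 ✓
(3,3)R 2/2 ✓
(4,1)R 2/2 ✓
(4,2)R 3/3 ✓
(4,3)R 3/3 ✓
(4,4)R 2/2 ✓
(5,1)R 3/3 ✓
(5,2)R 2/2 ✓
(5,4)R 2/2 ✓
(6,1)R 1/1 ✓
(6,3)R 1/1 ✓
(6,4)R 2/2 ✓
All meet the threshold, so the configuration is stable.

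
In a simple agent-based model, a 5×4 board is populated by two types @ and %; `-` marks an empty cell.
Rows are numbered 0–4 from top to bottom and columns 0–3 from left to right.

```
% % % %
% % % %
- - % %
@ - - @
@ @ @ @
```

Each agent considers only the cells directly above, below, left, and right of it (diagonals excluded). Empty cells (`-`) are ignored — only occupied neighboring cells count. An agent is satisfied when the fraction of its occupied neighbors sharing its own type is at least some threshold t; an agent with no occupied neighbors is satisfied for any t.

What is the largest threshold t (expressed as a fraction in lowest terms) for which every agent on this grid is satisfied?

Row 0: (0,0)% 2/2 · (0,1)% 3/3 · (0,2)% 3/3 · (0,3)% 2/2
Row 1: (1,0)% 2/2 · (1,1)% 3/3 · (1,2)% 4/4 · (1,3)% 3/3
Row 2: (2,2)% 2/2 · (2,3)% 2/3
Row 3: (3,0)@ 1/1 · (3,3)@ 1/2
Row 4: (4,0)@ 2/2 · (4,1)@ 2/2 · (4,2)@ 2/2 · (4,3)@ 2/2
The smallest same-type fraction is 1/2 at (3,3), which reduces to 1/2. Any threshold above that leaves this agent unsatisfied.

1/2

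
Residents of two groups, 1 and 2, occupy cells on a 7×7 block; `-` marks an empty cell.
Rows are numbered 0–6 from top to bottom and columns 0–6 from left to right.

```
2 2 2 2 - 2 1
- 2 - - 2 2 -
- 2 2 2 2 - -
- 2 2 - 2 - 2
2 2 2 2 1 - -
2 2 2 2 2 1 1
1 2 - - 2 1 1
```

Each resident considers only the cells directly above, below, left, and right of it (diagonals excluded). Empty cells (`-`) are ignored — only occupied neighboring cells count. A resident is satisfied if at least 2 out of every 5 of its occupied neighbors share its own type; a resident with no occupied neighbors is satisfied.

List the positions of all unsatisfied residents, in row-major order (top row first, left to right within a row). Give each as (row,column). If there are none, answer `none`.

(0,6), (4,4), (6,0)

(0,0)2 1/1 ok
(0,1)2 3/3 ok
(0,2)2 2/2 ok
(0,3)2 1/1 ok
(0,5)2 1/2 ok
(0,6)1 0/1 unhappy
(1,1)2 2/2 ok
(1,4)2 2/2 ok
(1,5)2 2/2 ok
(2,1)2 3/3 ok
(2,2)2 3/3 ok
(2,3)2 2/2 ok
(2,4)2 3/3 ok
(3,1)2 3/3 ok
(3,2)2 3/3 ok
(3,4)2 1/2 ok
(3,6)2 0/0 ok
(4,0)2 2/2 ok
(4,1)2 4/4 ok
(4,2)2 4/4 ok
(4,3)2 2/3 ok
(4,4)1 0/3 unhappy
(5,0)2 2/3 ok
(5,1)2 4/4 ok
(5,2)2 3/3 ok
(5,3)2 3/3 ok
(5,4)2 2/4 ok
(5,5)1 2/3 ok
(5,6)1 2/2 ok
(6,0)1 0/2 unhappy
(6,1)2 1/2 ok
(6,4)2 1/2 ok
(6,5)1 2/3 ok
(6,6)1 2/2 ok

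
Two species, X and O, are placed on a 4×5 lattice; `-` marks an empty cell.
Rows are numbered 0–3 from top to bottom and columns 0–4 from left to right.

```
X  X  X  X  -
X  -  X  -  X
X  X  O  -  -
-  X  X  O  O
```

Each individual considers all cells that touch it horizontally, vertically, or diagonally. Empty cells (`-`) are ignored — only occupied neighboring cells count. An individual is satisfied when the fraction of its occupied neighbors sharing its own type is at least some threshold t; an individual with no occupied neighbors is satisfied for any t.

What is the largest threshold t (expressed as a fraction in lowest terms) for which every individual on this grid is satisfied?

(0,0)X 2/2
(0,1)X 4/4
(0,2)X 3/3
(0,3)X 3/3
(1,0)X 4/4
(1,2)X 4/5
(1,4)X 1/1
(2,0)X 3/3
(2,1)X 5/6
(2,2)O 1/5
(3,1)X 3/4
(3,2)X 2/4
(3,3)O 2/3
(3,4)O 1/1
The smallest same-type fraction is 1/5 at (2,2), which reduces to 1/5. Any threshold above that leaves this individual unsatisfied.

1/5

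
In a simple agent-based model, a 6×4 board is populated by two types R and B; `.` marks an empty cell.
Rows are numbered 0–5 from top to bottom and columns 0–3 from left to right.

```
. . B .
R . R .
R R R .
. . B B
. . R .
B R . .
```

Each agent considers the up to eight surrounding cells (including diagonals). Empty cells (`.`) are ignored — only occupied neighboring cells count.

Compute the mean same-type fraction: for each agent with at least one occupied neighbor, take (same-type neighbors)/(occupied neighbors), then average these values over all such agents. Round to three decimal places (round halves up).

Row 0: (0,2)B 0/1
Row 1: (1,0)R 2/2 · (1,2)R 2/3
Row 2: (2,0)R 2/2 · (2,1)R 4/5 · (2,2)R 2/4
Row 3: (3,2)B 1/4 · (3,3)B 1/3
Row 4: (4,2)R 1/3
Row 5: (5,0)B 0/1 · (5,1)R 1/2
Sum over 11 agents: 0/1 + 2/2 + 2/3 + 2/2 + 4/5 + 2/4 + 1/4 + 1/3 + 1/3 + 0/1 + 1/2 = 323/60; mean = 323/60 ÷ 11 = 323/660 = 0.489393… → 0.489.

0.489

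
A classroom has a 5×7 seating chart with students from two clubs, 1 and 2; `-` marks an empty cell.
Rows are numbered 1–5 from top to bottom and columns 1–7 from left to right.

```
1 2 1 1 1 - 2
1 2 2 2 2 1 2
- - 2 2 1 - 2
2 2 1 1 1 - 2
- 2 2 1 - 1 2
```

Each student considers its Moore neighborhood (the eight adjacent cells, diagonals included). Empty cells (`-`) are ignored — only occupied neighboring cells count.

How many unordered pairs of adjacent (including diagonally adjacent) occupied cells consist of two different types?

32

Scan each occupied cell's neighbors to the right and below (and the two forward diagonals) so each pair is counted once.
From row 1: 13 unlike of 20 pairs (running 13/20).
From row 2: 6 unlike of 17 pairs (running 19/37).
From row 3: 6 unlike of 11 pairs (running 25/48).
From row 4: 5 unlike of 16 pairs (running 30/64).
From row 5: 2 unlike of 3 pairs (running 32/67).
Total adjacent occupied pairs: 67; unlike-type pairs: 32.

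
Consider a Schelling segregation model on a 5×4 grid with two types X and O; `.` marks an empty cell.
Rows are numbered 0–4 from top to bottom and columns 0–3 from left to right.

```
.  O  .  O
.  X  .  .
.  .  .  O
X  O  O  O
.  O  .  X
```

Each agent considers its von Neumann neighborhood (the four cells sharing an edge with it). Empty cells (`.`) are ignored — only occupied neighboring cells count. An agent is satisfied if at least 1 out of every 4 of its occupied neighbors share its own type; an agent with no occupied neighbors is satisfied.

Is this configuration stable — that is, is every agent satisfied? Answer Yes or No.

(0,1)O 0/1 unhappy
(0,3)O 0/0 ok
(1,1)X 0/1 unhappy
(2,3)O 1/1 ok
(3,0)X 0/1 unhappy
(3,1)O 2/3 ok
(3,2)O 2/2 ok
(3,3)O 2/3 ok
(4,1)O 1/1 ok
(4,3)X 0/1 unhappy
For instance (0,1) has only 0/1 same-type neighbors, below 1/4.

No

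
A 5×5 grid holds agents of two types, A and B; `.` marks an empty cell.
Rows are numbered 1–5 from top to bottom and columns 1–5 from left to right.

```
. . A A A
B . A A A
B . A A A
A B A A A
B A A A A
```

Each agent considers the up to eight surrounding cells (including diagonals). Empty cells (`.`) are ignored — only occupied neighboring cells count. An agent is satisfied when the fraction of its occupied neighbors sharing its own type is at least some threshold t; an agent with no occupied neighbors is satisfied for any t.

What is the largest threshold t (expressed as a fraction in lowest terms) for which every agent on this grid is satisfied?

(1,3)A 3/3
(1,4)A 5/5
(1,5)A 3/3
(2,1)B 1/1
(2,3)A 5/5
(2,4)A 8/8
(2,5)A 5/5
(3,1)B 2/3
(3,3)A 5/6
(3,4)A 8/8
(3,5)A 5/5
(4,1)A 1/4
(4,2)B 2/7
(4,3)A 6/7
(4,4)A 8/8
(4,5)A 5/5
(5,1)B 1/3
(5,2)A 3/5
(5,3)A 4/5
(5,4)A 5/5
(5,5)A 3/3
The smallest same-type fraction is 1/4 at (4,1), which reduces to 1/4. Any threshold above that leaves this agent unsatisfied.

1/4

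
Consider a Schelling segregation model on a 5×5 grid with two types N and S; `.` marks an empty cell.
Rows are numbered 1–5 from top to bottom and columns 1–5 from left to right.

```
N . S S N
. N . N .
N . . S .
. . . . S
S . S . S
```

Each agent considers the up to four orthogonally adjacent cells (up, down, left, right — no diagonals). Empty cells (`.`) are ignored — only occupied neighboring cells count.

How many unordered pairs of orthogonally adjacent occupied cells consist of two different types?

Scan each occupied cell's neighbors to the right and below so each pair is counted once.
From row 1: 2 unlike of 3 pairs (running 2/3).
From row 2: 1 unlike of 1 pairs (running 3/4).
From row 4: 0 unlike of 1 pairs (running 3/5).
Total adjacent occupied pairs: 5; unlike-type pairs: 3.

3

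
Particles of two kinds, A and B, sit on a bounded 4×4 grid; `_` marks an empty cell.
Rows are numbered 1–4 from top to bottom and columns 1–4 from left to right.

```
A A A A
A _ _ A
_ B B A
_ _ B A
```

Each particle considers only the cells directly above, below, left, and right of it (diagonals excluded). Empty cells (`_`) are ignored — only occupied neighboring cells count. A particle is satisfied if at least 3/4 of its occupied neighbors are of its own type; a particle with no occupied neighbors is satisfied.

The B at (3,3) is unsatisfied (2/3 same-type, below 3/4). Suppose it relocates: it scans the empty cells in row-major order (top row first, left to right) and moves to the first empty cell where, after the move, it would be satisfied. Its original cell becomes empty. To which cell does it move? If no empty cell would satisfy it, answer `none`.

Vacating (3,3). Empty cells in order:
  (2,2): 1/3 same-type → still unsatisfied.
  (2,3): 0/2 same-type → still unsatisfied.
  (3,1): 1/2 same-type → still unsatisfied.
  (4,1): 0/0 same-type → satisfied — stop here.

(4,1)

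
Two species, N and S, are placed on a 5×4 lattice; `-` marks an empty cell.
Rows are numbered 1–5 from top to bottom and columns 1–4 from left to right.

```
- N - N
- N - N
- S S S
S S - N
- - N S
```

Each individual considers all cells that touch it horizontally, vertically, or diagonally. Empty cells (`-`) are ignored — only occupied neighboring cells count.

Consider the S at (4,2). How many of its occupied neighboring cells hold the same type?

Occupied neighbors of (4,2): (3,2)=S, (3,3)=S, (4,1)=S, (5,3)=N.
Same type (S): 3 of 4.

3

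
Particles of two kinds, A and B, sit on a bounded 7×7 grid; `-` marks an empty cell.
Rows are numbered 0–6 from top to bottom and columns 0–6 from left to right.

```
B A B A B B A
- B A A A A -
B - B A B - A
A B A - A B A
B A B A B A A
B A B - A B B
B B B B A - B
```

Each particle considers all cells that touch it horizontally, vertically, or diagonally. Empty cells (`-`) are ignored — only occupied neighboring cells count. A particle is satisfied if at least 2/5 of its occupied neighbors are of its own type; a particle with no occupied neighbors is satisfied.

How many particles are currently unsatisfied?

Row 0: (0,0)B 1/2 ok · (0,1)A 1/4 unhappy · (0,2)B 1/5 unhappy · (0,3)A 3/5 ok · (0,4)B 1/5 unhappy · (0,5)B 1/4 unhappy · (0,6)A 1/2 ok
Row 1: (1,1)B 4/6 ok · (1,2)A 4/7 ok · (1,3)A 4/8 ok · (1,4)A 4/7 ok · (1,5)A 3/6 ok
Row 2: (2,0)B 2/3 ok · (2,2)B 2/6 unhappy · (2,3)A 5/7 ok · (2,4)B 1/6 unhappy · (2,6)A 2/3 ok
Row 3: (3,0)A 1/4 unhappy · (3,1)B 4/7 ok · (3,2)A 3/6 ok · (3,4)A 3/6 ok · (3,5)B 2/7 unhappy · (3,6)A 3/4 ok
Row 4: (4,0)B 2/5 ok · (4,1)A 3/8 unhappy · (4,2)B 2/6 unhappy · (4,3)A 3/6 ok · (4,4)B 2/6 unhappy · (4,5)A 4/8 ok · (4,6)A 2/5 ok
Row 5: (5,0)B 3/5 ok · (5,1)A 1/8 unhappy · (5,2)B 4/7 ok · (5,4)A 3/6 ok · (5,5)B 3/7 ok · (5,6)B 2/4 ok
Row 6: (6,0)B 2/3 ok · (6,1)B 4/5 ok · (6,2)B 3/4 ok · (6,3)B 2/4 ok · (6,4)A 1/3 unhappy · (6,6)B 2/2 ok
Unsatisfied: (0,1), (0,2), (0,4), (0,5), (2,2), (2,4), (3,0), (3,5), (4,1), (4,2), (4,4), (5,1), (6,4) — 13 in total.

13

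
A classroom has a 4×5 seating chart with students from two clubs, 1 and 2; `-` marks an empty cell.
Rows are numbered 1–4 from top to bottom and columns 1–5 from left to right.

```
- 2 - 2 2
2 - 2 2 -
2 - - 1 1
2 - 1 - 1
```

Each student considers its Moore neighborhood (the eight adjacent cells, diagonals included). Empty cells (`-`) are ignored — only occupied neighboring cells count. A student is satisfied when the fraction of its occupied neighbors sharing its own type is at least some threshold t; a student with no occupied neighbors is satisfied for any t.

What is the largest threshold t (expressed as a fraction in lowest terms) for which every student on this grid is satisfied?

(1,2)2 2/2
(1,4)2 3/3
(1,5)2 2/2
(2,1)2 2/2
(2,3)2 3/4
(2,4)2 3/5
(3,1)2 2/2
(3,4)1 3/5
(3,5)1 2/3
(4,1)2 1/1
(4,3)1 1/1
(4,5)1 2/2
The smallest same-type fraction is 3/5 at (2,4), which reduces to 3/5. Any threshold above that leaves this student unsatisfied.

3/5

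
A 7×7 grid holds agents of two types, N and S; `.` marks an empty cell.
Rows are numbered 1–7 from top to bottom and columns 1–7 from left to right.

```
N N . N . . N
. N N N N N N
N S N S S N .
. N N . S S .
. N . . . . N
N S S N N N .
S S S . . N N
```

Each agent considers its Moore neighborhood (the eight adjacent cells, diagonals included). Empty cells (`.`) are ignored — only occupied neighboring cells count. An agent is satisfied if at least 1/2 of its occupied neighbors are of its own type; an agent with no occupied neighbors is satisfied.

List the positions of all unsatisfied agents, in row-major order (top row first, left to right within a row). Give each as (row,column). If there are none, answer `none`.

(3,2), (3,4), (3,5), (6,1), (6,4)

(1,1)N 2/2 ok
(1,2)N 3/3 ok
(1,4)N 3/3 ok
(1,7)N 2/2 ok
(2,2)N 5/6 ok
(2,3)N 5/7 ok
(2,4)N 4/6 ok
(2,5)N 4/6 ok
(2,6)N 4/5 ok
(2,7)N 3/3 ok
(3,1)N 2/3 ok
(3,2)S 0/6 unhappy
(3,3)N 5/7 ok
(3,4)S 2/7 unhappy
(3,5)S 3/7 unhappy
(3,6)N 3/6 ok
(4,2)N 4/5 ok
(4,3)N 3/5 ok
(4,5)S 3/4 ok
(4,6)S 2/4 ok
(5,2)N 3/5 ok
(5,7)N 1/2 ok
(6,1)N 1/4 unhappy
(6,2)S 4/6 ok
(6,3)S 3/5 ok
(6,4)N 1/3 unhappy
(6,5)N 3/3 ok
(6,6)N 4/4 ok
(7,1)S 2/3 ok
(7,2)S 4/5 ok
(7,3)S 3/4 ok
(7,6)N 3/3 ok
(7,7)N 2/2 ok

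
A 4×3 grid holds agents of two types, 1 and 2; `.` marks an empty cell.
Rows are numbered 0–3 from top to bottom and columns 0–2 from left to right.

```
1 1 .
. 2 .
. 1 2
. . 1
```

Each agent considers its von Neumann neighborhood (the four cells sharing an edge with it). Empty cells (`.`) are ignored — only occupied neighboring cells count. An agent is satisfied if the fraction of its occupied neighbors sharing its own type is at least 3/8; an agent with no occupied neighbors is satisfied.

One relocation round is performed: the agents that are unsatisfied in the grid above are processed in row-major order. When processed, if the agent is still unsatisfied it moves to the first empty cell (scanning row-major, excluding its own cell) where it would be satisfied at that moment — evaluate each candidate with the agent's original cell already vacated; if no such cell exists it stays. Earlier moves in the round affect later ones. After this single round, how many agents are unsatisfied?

0

Initially unsatisfied (in order): (1,1), (2,1), (2,2), (3,2).
  (1,1) → (1,2).
  (2,1) → (0,2).
  (2,2): now satisfied by earlier moves; stays.
  (3,2) → (1,0).
Resulting grid:
1 1 1
1 . 2
. . 2
. . .
All satisfied now.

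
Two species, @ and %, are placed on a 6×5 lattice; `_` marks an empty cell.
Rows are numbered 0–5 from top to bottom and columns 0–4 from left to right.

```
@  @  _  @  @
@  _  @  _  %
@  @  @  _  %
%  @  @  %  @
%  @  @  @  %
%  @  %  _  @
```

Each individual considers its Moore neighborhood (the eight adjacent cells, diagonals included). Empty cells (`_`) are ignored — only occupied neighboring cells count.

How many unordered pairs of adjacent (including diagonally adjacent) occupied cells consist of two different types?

Scan each occupied cell's neighbors to the right and below (and the two forward diagonals) so each pair is counted once.
From row 0: 2 unlike of 8 pairs (running 2/8).
From row 1: 0 unlike of 5 pairs (running 2/13).
From row 2: 4 unlike of 12 pairs (running 6/25).
From row 3: 8 unlike of 17 pairs (running 14/42).
From row 4: 8 unlike of 14 pairs (running 22/56).
From row 5: 2 unlike of 2 pairs (running 24/58).
Total adjacent occupied pairs: 58; unlike-type pairs: 24.

24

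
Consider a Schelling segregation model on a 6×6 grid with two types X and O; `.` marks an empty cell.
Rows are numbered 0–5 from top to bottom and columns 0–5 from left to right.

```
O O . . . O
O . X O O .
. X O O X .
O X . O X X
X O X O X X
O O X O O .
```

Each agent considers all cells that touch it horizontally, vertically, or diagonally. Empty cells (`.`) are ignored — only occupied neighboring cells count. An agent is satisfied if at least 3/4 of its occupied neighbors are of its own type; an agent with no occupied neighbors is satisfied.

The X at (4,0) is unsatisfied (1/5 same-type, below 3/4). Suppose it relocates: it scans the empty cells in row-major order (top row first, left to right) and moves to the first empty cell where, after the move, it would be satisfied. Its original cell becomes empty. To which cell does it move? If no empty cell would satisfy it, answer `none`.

(2,5)

Vacating (4,0). Empty cells in order:
  (0,2): 1/3 same-type → still unsatisfied.
  (0,3): 1/3 same-type → still unsatisfied.
  (0,4): 0/3 same-type → still unsatisfied.
  (1,1): 2/6 same-type → still unsatisfied.
  (1,5): 1/3 same-type → still unsatisfied.
  (2,0): 2/4 same-type → still unsatisfied.
  (2,5): 3/4 same-type → satisfied — stop here.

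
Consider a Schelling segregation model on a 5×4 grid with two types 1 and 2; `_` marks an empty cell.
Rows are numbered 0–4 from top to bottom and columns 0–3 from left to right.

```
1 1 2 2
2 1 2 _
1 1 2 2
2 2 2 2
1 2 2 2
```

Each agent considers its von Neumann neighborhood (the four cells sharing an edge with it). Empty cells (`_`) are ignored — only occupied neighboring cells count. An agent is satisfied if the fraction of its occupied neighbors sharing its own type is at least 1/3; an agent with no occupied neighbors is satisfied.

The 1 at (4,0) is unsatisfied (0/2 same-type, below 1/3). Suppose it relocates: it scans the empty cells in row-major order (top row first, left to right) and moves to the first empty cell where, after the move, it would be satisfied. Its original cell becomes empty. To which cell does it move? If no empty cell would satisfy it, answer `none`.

Vacating (4,0). Empty cells in order:
  (1,3): 0/3 same-type → still unsatisfied.

none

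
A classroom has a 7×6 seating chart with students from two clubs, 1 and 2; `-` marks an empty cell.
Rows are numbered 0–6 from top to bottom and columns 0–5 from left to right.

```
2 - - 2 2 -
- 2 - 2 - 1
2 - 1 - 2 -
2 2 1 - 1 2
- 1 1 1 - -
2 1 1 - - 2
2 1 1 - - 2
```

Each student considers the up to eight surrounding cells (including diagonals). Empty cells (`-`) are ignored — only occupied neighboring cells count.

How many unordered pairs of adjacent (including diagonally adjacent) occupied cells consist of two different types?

Scan each occupied cell's neighbors to the right and below (and the two forward diagonals) so each pair is counted once.
From row 0: 1 unlike of 5 pairs (running 1/5).
From row 1: 3 unlike of 5 pairs (running 4/10).
From row 2: 2 unlike of 6 pairs (running 6/16).
From row 3: 5 unlike of 10 pairs (running 11/26).
From row 4: 1 unlike of 8 pairs (running 12/34).
From row 5: 3 unlike of 10 pairs (running 15/44).
From row 6: 1 unlike of 2 pairs (running 16/46).
Total adjacent occupied pairs: 46; unlike-type pairs: 16.

16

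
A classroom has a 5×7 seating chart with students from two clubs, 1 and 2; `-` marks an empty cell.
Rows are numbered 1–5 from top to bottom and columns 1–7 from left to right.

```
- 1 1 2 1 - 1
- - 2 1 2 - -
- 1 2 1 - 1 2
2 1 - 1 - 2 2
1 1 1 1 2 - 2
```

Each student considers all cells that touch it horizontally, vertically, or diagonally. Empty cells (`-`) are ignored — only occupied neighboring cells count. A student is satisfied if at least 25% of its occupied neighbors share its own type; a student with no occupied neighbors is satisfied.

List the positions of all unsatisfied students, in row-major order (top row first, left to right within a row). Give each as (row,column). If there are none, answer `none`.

(1,2)1 1/2 satisfied
(1,3)1 2/4 satisfied
(1,4)2 2/5 satisfied
(1,5)1 1/3 satisfied
(1,7)1 0/0 satisfied
(2,3)2 2/7 satisfied
(2,4)1 3/7 satisfied
(2,5)2 1/5 not
(3,2)1 1/4 satisfied
(3,3)2 1/6 not
(3,4)1 2/5 satisfied
(3,6)1 0/4 not
(3,7)2 2/3 satisfied
(4,1)2 0/4 not
(4,2)1 4/6 satisfied
(4,4)1 3/5 satisfied
(4,6)2 4/5 satisfied
(4,7)2 3/4 satisfied
(5,1)1 2/3 satisfied
(5,2)1 3/4 satisfied
(5,3)1 4/4 satisfied
(5,4)1 2/3 satisfied
(5,5)2 1/3 satisfied
(5,7)2 2/2 satisfied

(2,5), (3,3), (3,6), (4,1)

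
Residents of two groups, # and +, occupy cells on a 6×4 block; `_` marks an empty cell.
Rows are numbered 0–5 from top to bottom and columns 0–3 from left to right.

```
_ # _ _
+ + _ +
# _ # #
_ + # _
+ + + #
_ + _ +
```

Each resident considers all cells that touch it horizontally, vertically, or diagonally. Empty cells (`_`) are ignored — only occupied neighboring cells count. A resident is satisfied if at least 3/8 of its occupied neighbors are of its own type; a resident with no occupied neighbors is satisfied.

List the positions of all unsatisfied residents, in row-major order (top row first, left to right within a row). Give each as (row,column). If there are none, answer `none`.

Row 0: (0,1)# 0/2 ✗
Row 1: (1,0)+ 1/3 ✗ · (1,1)+ 1/4 ✗ · (1,3)+ 0/2 ✗
Row 2: (2,0)# 0/3 ✗ · (2,2)# 2/5 ✓ · (2,3)# 2/3 ✓
Row 3: (3,1)+ 3/6 ✓ · (3,2)# 3/6 ✓
Row 4: (4,0)+ 3/3 ✓ · (4,1)+ 4/5 ✓ · (4,2)+ 4/6 ✓ · (4,3)# 1/3 ✗
Row 5: (5,1)+ 3/3 ✓ · (5,3)+ 1/2 ✓

(0,1), (1,0), (1,1), (1,3), (2,0), (4,3)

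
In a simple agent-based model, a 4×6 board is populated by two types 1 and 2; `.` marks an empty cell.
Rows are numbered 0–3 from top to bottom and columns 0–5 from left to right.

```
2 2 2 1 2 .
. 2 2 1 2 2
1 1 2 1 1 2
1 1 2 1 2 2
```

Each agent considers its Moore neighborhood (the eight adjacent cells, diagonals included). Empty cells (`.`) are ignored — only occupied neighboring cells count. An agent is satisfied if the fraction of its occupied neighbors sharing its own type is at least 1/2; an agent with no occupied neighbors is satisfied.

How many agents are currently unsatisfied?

Row 0: (0,0)2 2/2 ok · (0,1)2 4/4 ok · (0,2)2 3/5 ok · (0,3)1 1/5 unhappy · (0,4)2 2/4 ok
Row 1: (1,1)2 5/7 ok · (1,2)2 4/8 ok · (1,3)1 3/8 unhappy · (1,4)2 3/7 unhappy · (1,5)2 3/4 ok
Row 2: (2,0)1 3/4 ok · (2,1)1 3/7 unhappy · (2,2)2 3/8 unhappy · (2,3)1 3/8 unhappy · (2,4)1 3/8 unhappy · (2,5)2 4/5 ok
Row 3: (3,0)1 3/3 ok · (3,1)1 3/5 ok · (3,2)2 1/5 unhappy · (3,3)1 2/5 unhappy · (3,4)2 2/5 unhappy · (3,5)2 2/3 ok
Unsatisfied: (0,3), (1,3), (1,4), (2,1), (2,2), (2,3), (2,4), (3,2), (3,3), (3,4) — 10 in total.

10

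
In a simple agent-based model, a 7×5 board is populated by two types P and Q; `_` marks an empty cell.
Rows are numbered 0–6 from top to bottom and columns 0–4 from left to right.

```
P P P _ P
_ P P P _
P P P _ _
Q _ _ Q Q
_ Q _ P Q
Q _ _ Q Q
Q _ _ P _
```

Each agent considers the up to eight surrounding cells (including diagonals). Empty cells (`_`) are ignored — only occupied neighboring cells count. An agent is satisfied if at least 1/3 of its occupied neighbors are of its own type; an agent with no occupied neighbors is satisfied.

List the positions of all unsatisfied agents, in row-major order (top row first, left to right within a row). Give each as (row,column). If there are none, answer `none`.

(4,3), (6,3)

(0,0)P 2/2 satisfied
(0,1)P 4/4 satisfied
(0,2)P 4/4 satisfied
(0,4)P 1/1 satisfied
(1,1)P 7/7 satisfied
(1,2)P 6/6 satisfied
(1,3)P 4/4 satisfied
(2,0)P 2/3 satisfied
(2,1)P 4/5 satisfied
(2,2)P 4/5 satisfied
(3,0)Q 1/3 satisfied
(3,3)Q 2/4 satisfied
(3,4)Q 2/3 satisfied
(4,1)Q 2/2 satisfied
(4,3)P 0/5 not
(4,4)Q 4/5 satisfied
(5,0)Q 2/2 satisfied
(5,3)Q 2/4 satisfied
(5,4)Q 2/4 satisfied
(6,0)Q 1/1 satisfied
(6,3)P 0/2 not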